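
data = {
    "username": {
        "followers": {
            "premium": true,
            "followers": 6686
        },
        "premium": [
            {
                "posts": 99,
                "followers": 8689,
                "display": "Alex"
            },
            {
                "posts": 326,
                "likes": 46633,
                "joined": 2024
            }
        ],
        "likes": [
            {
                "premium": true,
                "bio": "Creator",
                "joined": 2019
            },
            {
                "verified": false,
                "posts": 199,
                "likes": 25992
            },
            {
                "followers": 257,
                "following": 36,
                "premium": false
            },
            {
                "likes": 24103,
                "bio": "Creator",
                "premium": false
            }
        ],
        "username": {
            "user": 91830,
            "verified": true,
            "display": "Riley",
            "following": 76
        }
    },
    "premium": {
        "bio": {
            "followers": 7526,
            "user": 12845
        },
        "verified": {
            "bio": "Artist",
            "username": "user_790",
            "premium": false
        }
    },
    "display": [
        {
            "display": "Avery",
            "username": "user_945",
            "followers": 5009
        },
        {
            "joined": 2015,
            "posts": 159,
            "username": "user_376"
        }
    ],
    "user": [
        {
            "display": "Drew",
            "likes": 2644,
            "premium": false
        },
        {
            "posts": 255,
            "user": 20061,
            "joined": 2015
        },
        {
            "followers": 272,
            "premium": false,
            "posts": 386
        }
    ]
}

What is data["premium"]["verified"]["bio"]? "Artist"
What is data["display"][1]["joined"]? 2015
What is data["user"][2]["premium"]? False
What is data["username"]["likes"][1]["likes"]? 25992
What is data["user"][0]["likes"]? 2644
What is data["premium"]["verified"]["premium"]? False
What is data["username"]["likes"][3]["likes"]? 24103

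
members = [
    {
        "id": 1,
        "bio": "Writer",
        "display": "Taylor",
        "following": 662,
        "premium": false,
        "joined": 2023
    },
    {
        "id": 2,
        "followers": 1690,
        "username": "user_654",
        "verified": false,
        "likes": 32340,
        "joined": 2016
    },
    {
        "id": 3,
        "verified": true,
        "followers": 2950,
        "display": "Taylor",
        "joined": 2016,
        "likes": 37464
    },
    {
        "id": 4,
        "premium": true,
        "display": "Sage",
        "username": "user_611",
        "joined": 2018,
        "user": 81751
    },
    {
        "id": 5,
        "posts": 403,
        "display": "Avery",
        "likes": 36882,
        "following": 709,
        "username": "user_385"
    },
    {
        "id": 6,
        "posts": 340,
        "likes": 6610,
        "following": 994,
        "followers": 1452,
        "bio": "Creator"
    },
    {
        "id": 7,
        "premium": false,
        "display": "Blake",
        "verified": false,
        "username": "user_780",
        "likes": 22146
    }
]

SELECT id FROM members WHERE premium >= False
[1, 4, 7]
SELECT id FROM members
[1, 2, 3, 4, 5, 6, 7]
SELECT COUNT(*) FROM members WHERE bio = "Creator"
1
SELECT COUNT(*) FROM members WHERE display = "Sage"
1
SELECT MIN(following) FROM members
662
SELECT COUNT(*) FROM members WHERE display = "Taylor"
2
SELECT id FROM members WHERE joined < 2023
[2, 3, 4]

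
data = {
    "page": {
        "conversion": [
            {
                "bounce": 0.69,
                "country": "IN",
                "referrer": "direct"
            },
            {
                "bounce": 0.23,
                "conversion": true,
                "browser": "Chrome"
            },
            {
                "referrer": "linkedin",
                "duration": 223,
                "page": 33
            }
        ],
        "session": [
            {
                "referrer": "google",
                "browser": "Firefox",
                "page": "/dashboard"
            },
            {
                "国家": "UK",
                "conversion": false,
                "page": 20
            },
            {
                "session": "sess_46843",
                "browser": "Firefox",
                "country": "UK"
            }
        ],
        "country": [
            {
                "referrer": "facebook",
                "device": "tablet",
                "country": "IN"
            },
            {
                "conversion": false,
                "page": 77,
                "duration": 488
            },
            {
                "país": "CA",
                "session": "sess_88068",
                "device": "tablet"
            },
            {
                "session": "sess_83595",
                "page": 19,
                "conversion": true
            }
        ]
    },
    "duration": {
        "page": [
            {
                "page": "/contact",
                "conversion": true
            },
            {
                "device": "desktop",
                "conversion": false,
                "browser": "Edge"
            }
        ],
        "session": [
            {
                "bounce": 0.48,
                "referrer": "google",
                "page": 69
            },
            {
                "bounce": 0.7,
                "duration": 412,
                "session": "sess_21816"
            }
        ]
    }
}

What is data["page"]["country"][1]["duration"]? 488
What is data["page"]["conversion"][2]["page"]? 33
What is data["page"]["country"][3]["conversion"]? True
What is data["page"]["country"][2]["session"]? "sess_88068"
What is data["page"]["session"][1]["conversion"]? False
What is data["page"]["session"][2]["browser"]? "Firefox"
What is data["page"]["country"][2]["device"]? "tablet"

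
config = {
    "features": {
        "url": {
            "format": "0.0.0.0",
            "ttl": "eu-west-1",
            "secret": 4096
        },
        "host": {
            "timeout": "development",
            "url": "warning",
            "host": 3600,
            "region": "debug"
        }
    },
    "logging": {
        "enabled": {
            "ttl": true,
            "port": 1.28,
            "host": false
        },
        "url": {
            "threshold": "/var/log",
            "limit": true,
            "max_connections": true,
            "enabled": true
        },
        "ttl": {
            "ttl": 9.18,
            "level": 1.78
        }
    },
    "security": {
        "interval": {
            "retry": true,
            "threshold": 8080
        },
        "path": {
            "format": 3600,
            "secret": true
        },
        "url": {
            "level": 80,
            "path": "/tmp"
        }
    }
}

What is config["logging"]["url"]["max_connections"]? True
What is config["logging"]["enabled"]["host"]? False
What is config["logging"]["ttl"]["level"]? 1.78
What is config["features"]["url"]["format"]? "0.0.0.0"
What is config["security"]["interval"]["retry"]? True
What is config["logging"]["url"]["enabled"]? True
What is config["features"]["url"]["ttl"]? "eu-west-1"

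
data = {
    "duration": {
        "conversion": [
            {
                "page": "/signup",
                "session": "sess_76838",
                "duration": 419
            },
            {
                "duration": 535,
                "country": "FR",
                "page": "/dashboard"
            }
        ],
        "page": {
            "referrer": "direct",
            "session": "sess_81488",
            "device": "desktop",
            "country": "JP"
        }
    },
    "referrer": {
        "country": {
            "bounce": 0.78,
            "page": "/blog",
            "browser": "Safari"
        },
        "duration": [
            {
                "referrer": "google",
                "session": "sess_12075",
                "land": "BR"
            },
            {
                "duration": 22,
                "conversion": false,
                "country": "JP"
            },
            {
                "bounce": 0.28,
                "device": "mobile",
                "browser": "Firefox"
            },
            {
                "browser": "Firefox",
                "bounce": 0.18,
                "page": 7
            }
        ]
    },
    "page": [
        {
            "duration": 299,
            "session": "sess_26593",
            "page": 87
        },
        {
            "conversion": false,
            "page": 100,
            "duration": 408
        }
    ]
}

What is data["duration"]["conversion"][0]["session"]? "sess_76838"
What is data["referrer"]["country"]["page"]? "/blog"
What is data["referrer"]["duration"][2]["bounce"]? 0.28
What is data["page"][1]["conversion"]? False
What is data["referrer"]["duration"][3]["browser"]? "Firefox"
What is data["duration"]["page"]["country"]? "JP"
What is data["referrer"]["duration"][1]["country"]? "JP"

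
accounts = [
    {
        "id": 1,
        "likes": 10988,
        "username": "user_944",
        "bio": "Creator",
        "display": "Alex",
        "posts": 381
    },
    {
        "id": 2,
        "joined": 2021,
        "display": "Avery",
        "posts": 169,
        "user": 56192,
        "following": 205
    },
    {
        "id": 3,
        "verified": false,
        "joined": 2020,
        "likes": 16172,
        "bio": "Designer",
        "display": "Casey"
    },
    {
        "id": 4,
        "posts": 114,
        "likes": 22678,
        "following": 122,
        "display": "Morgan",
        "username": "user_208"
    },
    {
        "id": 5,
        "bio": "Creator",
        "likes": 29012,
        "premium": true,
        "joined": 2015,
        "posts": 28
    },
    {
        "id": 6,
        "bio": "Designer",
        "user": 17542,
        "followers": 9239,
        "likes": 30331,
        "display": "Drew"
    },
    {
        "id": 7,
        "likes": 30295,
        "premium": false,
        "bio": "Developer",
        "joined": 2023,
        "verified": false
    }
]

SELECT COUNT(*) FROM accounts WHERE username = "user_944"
1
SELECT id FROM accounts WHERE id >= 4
[4, 5, 6, 7]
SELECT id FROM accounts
[1, 2, 3, 4, 5, 6, 7]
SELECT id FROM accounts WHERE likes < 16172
[1]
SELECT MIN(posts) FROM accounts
28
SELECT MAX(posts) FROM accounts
381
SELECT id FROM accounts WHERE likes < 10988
[]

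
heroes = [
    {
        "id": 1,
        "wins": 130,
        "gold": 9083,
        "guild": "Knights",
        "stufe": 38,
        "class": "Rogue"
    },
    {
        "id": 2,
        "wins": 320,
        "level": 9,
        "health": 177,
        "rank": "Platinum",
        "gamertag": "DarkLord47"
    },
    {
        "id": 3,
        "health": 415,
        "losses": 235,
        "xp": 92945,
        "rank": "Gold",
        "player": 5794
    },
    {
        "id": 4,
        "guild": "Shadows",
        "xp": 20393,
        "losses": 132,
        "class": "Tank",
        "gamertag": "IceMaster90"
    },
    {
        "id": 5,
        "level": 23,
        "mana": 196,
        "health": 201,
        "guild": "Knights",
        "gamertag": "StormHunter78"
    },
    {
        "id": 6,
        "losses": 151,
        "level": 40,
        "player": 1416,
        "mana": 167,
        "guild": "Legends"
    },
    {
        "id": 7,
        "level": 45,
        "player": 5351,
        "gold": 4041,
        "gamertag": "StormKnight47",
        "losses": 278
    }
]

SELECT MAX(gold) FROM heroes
9083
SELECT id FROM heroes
[1, 2, 3, 4, 5, 6, 7]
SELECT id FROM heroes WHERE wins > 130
[2]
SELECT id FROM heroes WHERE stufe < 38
[]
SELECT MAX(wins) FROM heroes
320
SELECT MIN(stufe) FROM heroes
38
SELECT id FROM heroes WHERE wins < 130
[]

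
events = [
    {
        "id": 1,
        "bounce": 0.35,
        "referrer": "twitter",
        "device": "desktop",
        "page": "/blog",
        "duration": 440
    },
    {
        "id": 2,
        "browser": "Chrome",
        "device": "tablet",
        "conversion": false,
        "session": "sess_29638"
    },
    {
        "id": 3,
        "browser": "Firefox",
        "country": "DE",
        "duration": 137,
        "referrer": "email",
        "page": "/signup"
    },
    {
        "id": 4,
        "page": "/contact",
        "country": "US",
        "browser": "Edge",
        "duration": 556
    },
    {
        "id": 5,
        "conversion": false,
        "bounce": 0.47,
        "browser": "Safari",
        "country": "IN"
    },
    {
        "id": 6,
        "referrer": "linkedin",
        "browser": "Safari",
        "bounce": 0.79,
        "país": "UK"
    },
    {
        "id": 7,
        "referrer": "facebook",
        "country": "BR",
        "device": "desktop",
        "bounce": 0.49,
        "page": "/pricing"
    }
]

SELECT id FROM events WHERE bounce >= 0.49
[6, 7]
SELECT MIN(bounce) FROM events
0.35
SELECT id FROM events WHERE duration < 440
[3]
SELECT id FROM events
[1, 2, 3, 4, 5, 6, 7]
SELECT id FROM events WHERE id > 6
[7]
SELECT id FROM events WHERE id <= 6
[1, 2, 3, 4, 5, 6]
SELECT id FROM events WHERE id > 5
[6, 7]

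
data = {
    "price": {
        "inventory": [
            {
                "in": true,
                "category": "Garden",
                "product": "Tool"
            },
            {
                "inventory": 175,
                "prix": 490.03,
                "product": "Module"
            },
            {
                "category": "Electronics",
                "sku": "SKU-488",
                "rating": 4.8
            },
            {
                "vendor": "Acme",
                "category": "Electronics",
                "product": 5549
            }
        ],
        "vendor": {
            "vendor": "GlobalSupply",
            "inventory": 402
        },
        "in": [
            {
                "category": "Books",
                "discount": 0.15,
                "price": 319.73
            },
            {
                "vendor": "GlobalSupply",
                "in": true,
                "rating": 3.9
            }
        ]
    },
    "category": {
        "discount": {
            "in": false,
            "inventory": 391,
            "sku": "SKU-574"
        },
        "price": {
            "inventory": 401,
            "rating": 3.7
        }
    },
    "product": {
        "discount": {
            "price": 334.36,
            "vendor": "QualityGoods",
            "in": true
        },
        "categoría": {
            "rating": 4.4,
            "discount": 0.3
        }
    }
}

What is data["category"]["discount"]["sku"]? "SKU-574"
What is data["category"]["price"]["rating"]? 3.7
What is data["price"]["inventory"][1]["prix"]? 490.03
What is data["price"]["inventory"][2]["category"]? "Electronics"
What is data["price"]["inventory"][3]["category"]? "Electronics"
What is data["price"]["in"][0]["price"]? 319.73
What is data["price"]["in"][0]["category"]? "Books"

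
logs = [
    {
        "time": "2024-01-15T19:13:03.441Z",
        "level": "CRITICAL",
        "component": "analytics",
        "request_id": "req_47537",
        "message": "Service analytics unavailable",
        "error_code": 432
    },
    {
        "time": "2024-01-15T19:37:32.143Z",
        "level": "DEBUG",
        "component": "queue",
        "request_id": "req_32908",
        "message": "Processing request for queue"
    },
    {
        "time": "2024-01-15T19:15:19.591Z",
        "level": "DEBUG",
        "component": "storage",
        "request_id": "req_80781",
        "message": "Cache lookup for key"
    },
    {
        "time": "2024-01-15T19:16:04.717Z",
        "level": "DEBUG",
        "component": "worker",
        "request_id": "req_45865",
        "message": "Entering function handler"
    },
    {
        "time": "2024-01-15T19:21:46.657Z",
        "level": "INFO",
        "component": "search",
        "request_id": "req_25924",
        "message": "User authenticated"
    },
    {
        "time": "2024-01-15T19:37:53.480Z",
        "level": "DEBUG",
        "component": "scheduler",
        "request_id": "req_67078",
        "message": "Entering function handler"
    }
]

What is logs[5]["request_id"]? "req_67078"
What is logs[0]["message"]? "Service analytics unavailable"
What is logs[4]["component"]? "search"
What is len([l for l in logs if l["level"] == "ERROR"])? 0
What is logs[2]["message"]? "Cache lookup for key"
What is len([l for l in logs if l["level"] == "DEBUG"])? 4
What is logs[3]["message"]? "Entering function handler"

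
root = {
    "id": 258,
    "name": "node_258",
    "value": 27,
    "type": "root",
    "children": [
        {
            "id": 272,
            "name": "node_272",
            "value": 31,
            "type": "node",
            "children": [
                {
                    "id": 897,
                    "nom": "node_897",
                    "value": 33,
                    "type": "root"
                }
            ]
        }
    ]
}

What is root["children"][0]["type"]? "node"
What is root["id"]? 258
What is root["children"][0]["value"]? 31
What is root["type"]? "root"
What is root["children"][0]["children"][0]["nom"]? "node_897"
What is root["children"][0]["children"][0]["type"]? "root"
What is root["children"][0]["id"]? 272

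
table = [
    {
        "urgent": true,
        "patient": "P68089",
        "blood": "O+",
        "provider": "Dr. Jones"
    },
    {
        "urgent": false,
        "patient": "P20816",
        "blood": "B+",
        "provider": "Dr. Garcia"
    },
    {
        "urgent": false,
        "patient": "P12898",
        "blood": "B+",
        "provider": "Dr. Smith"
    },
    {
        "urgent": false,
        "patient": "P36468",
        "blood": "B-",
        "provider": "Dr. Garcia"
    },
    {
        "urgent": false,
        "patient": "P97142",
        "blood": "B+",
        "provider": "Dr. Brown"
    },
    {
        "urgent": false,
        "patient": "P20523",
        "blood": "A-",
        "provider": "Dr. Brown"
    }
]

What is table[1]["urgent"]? False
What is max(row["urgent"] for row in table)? True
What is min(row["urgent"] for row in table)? False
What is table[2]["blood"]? "B+"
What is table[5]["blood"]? "A-"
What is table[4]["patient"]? "P97142"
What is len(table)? 6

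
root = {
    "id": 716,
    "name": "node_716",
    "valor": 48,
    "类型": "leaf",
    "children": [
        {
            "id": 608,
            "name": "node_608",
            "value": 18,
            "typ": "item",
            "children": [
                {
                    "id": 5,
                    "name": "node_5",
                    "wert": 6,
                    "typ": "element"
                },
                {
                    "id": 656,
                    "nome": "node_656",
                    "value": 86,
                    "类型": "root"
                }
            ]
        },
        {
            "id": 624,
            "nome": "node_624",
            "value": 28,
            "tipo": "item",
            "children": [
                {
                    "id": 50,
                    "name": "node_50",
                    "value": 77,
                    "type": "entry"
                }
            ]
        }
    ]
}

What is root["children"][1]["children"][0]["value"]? 77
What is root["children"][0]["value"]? 18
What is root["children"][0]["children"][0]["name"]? "node_5"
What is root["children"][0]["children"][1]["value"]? 86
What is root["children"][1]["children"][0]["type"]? "entry"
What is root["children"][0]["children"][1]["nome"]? "node_656"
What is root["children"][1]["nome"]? "node_624"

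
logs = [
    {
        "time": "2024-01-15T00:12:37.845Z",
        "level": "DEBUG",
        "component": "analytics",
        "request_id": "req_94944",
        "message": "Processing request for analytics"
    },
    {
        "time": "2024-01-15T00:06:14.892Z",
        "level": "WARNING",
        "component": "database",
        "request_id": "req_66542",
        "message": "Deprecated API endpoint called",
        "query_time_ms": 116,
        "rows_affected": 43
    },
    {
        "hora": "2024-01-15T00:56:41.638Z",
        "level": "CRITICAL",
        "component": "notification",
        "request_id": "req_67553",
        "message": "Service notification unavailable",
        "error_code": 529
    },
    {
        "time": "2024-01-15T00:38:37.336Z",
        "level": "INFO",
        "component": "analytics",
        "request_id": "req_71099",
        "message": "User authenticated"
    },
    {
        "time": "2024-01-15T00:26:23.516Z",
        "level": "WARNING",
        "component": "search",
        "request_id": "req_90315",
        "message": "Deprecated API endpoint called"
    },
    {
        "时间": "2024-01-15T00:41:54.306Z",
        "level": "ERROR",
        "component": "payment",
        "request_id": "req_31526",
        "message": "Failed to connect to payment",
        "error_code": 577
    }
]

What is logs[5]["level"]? "ERROR"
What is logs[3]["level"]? "INFO"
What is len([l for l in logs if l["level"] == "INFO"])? 1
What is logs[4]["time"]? "2024-01-15T00:26:23.516Z"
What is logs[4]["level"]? "WARNING"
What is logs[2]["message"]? "Service notification unavailable"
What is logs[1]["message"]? "Deprecated API endpoint called"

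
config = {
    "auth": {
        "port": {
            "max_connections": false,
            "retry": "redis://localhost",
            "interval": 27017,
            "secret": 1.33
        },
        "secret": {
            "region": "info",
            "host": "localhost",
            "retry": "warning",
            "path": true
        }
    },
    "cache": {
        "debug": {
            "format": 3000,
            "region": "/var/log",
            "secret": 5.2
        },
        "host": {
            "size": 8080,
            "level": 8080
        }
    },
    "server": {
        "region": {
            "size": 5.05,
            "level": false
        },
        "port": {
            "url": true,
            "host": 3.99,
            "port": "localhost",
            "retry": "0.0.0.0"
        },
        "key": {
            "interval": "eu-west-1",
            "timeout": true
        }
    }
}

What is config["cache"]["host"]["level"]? 8080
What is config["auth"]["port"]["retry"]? "redis://localhost"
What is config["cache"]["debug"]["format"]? 3000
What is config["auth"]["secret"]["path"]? True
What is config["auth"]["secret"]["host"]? "localhost"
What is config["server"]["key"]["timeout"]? True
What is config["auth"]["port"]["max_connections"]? False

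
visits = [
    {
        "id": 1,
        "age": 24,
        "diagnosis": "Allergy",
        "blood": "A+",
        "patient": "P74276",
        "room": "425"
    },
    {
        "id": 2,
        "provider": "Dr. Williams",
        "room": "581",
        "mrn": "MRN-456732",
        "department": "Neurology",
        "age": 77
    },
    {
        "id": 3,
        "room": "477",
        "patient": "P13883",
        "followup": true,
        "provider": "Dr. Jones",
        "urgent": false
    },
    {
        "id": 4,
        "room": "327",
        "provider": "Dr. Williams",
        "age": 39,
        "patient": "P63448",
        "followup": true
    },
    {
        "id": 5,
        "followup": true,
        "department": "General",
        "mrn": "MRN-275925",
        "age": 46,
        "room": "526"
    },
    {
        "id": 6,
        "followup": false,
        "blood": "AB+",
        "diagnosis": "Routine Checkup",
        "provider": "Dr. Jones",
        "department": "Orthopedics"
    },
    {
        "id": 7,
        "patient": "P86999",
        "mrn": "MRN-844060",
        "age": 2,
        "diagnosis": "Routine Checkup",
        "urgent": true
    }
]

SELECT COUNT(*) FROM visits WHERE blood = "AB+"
1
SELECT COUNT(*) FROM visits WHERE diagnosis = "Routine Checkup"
2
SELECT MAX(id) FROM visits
7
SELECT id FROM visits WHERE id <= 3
[1, 2, 3]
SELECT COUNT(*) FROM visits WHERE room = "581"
1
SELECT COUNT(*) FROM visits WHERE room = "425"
1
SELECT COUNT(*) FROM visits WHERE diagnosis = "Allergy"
1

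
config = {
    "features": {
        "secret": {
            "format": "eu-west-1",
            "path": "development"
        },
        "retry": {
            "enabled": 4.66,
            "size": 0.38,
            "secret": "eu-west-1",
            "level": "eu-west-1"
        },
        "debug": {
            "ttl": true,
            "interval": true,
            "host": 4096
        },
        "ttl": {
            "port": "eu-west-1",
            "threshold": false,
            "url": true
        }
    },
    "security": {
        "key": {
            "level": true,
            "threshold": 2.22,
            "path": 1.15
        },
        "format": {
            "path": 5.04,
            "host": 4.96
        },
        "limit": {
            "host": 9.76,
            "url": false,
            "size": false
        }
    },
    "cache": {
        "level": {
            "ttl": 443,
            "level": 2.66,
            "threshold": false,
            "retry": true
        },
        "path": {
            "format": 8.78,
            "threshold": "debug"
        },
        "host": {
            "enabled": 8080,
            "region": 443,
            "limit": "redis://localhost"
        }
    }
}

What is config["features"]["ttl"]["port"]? "eu-west-1"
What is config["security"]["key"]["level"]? True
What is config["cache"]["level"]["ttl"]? 443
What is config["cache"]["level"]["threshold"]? False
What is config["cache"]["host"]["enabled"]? 8080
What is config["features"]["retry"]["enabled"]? 4.66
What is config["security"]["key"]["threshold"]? 2.22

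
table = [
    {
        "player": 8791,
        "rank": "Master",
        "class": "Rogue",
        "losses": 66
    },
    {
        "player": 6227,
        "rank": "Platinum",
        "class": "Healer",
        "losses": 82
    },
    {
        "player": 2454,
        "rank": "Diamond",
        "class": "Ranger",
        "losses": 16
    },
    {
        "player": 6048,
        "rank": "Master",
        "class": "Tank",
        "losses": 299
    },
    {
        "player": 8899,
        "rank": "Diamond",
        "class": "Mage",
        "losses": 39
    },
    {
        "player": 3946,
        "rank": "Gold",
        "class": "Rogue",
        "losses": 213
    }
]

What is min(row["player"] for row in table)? 2454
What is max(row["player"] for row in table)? 8899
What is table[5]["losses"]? 213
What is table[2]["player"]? 2454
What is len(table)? 6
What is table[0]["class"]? "Rogue"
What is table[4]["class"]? "Mage"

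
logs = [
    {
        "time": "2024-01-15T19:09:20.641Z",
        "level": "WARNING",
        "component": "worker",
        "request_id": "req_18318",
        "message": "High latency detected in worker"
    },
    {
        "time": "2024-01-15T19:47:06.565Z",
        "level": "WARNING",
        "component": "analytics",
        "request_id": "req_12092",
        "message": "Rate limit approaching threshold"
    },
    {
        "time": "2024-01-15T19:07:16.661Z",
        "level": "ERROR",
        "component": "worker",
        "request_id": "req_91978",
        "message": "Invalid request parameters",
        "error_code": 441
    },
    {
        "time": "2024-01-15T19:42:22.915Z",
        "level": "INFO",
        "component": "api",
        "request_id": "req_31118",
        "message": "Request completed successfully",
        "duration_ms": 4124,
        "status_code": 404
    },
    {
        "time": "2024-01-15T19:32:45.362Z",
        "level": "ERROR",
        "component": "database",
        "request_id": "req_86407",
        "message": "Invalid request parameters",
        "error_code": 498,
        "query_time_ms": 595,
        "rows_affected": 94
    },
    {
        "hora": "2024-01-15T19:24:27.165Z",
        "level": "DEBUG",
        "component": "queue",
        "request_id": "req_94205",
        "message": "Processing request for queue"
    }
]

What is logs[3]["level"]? "INFO"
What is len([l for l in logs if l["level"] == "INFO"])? 1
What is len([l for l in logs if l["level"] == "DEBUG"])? 1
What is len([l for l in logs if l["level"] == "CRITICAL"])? 0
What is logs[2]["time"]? "2024-01-15T19:07:16.661Z"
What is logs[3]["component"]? "api"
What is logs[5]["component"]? "queue"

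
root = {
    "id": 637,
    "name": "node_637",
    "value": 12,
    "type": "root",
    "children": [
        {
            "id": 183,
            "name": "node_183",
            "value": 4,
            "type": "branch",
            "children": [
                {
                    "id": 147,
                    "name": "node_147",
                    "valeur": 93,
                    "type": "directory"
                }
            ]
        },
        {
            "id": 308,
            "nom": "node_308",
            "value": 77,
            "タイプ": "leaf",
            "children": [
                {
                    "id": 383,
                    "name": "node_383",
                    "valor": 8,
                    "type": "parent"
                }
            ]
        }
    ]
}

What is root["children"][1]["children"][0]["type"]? "parent"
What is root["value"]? 12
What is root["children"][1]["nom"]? "node_308"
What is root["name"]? "node_637"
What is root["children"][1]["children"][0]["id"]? 383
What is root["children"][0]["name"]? "node_183"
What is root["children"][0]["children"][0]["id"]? 147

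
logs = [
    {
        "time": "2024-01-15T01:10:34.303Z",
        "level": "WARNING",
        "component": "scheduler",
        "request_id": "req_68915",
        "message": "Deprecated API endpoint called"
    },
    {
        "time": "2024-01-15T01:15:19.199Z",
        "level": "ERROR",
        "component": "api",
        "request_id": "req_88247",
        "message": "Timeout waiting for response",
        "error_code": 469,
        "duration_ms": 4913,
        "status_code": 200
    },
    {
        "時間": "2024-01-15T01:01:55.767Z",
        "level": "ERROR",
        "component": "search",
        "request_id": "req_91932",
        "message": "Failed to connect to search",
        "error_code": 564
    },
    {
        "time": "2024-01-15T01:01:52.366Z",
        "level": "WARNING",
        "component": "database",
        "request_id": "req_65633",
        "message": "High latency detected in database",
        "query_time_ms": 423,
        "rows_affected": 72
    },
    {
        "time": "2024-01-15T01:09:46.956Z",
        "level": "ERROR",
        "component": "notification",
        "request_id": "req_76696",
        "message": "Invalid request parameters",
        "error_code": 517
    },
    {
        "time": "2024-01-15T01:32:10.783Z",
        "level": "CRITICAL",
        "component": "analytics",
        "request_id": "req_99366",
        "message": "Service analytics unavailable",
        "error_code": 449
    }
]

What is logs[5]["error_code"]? 449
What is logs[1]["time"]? "2024-01-15T01:15:19.199Z"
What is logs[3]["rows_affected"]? 72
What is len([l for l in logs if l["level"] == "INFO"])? 0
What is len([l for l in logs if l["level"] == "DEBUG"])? 0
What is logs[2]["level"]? "ERROR"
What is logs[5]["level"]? "CRITICAL"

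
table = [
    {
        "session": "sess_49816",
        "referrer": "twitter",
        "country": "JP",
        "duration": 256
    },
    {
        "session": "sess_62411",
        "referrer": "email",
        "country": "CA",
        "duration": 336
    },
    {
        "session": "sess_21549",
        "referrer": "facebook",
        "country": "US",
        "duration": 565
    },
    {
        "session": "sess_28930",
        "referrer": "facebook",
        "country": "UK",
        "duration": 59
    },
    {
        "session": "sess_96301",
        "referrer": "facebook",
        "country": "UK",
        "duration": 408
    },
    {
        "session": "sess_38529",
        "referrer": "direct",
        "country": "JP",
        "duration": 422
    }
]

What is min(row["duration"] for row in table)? 59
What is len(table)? 6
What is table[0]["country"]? "JP"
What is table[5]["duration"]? 422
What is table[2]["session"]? "sess_21549"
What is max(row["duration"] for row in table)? 565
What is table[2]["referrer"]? "facebook"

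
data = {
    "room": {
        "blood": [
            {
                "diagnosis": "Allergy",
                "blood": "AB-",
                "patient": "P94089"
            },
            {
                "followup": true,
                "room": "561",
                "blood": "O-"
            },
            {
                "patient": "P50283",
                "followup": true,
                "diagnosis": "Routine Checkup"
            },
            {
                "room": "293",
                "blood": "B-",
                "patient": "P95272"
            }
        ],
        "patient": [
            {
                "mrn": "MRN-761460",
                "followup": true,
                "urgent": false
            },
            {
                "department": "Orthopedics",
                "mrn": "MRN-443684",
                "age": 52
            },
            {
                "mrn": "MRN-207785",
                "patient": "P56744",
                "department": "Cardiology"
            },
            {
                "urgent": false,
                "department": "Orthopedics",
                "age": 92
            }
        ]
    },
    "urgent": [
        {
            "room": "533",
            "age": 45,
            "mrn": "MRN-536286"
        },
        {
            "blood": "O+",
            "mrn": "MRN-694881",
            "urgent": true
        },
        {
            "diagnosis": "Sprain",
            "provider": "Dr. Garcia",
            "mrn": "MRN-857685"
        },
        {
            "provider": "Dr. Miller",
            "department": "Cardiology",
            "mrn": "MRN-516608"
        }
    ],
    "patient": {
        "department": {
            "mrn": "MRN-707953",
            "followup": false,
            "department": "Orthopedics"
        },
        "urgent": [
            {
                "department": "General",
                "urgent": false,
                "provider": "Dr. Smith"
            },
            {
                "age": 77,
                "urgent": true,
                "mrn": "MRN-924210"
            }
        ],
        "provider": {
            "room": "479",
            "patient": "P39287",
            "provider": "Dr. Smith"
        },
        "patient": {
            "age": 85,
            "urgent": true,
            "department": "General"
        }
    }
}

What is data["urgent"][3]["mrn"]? "MRN-516608"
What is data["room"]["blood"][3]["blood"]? "B-"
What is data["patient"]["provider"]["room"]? "479"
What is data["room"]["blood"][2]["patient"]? "P50283"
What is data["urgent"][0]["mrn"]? "MRN-536286"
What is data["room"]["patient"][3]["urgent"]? False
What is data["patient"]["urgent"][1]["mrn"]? "MRN-924210"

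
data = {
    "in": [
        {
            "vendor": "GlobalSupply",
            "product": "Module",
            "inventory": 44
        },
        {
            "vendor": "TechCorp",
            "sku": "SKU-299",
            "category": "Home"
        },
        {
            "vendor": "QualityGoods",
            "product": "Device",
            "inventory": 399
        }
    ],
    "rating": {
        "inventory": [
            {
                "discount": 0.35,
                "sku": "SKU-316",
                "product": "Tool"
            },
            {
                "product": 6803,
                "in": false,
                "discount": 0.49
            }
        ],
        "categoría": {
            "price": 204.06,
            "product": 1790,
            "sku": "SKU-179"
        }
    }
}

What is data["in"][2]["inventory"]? 399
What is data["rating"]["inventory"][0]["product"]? "Tool"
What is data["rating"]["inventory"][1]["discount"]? 0.49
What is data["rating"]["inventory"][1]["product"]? 6803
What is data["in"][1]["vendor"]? "TechCorp"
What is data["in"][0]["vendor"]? "GlobalSupply"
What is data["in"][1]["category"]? "Home"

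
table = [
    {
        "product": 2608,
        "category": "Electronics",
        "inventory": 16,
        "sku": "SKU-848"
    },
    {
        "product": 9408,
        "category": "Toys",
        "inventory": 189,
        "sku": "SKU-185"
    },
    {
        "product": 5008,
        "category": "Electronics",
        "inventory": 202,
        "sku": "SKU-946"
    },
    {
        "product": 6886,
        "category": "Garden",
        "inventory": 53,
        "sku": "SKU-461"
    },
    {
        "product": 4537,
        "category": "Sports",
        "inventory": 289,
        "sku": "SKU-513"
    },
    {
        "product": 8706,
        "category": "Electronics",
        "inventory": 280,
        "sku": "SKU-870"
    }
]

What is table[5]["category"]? "Electronics"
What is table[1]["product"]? 9408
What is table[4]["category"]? "Sports"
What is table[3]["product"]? 6886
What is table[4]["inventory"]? 289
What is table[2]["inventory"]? 202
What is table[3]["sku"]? "SKU-461"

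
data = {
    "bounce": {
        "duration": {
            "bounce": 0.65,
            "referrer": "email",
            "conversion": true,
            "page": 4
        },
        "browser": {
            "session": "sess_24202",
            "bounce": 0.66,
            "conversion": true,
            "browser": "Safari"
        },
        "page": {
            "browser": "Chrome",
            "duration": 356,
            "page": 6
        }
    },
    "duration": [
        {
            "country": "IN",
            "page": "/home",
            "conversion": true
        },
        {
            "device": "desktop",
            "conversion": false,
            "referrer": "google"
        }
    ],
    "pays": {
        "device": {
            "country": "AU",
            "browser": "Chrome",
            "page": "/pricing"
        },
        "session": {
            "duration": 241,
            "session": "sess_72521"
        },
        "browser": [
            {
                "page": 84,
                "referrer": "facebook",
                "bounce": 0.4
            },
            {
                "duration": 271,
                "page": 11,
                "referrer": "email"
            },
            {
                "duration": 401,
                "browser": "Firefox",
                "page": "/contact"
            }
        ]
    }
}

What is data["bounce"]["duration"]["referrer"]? "email"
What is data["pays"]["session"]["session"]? "sess_72521"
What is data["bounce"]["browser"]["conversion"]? True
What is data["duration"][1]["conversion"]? False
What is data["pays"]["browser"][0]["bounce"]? 0.4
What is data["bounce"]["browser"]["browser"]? "Safari"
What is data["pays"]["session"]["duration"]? 241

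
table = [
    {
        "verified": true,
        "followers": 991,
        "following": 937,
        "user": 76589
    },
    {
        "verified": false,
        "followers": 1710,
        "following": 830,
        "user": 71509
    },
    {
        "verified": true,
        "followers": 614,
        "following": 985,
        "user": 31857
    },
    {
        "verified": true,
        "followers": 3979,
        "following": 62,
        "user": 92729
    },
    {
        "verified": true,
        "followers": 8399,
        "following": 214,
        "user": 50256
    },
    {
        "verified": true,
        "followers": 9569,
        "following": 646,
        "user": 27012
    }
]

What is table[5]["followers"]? 9569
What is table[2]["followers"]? 614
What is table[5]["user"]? 27012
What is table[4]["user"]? 50256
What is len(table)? 6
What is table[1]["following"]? 830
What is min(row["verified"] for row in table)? False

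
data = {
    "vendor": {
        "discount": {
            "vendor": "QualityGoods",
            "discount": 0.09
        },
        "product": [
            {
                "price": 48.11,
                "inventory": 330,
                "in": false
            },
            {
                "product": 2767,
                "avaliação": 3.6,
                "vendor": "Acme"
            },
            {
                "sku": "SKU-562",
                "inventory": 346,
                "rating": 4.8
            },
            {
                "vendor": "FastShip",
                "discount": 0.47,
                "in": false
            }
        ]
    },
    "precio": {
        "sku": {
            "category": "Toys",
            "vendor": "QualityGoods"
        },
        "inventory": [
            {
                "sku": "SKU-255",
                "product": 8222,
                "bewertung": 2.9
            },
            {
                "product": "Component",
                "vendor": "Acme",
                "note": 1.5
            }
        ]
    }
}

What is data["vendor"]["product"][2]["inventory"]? 346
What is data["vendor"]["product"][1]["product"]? 2767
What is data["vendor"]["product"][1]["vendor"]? "Acme"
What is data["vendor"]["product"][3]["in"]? False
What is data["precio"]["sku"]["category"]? "Toys"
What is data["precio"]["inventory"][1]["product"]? "Component"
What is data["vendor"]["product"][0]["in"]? False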